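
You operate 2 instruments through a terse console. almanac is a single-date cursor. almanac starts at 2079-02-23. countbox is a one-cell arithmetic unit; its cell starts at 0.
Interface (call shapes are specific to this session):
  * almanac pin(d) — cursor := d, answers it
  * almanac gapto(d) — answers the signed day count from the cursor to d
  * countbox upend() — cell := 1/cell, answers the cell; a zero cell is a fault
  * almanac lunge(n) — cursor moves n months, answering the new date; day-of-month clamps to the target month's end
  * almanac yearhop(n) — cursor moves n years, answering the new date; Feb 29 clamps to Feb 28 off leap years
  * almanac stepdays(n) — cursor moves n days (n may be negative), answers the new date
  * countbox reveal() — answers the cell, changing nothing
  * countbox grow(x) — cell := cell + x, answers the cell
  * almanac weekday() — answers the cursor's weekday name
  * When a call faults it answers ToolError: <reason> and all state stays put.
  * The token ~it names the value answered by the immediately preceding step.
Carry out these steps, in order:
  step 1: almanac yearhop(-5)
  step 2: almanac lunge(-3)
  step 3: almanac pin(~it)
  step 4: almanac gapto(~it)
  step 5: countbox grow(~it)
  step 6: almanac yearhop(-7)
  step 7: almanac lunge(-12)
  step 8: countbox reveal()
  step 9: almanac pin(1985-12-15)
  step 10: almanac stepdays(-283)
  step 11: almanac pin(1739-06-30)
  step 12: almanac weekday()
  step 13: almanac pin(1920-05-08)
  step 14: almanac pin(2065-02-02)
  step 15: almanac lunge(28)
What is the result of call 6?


Answer: 2066-11-23

Derivation:
I invoke almanac yearhop with n: -5, yielding 2074-02-23.
Now I run almanac lunge with n: -3, and observe 2073-11-23.
I try almanac pin with d: ~it, yielding 2073-11-23.
Then almanac gapto with d: ~it, giving 0.
Now I run countbox grow with x: ~it, and observe 0.
Invoking almanac yearhop with n: -7, yielding 2066-11-23.
I run almanac lunge with n: -12: 2065-11-23.
Now I run countbox reveal, which returns 0.
I try almanac pin with d: 1985-12-15, yielding 1985-12-15.
I call almanac stepdays with n: -283, yielding 1985-03-07.
I invoke almanac pin with d: 1739-06-30, and observe 1739-06-30.
Now I run almanac weekday, and get Tuesday.
Then almanac pin with d: 1920-05-08, and get 1920-05-08.
I use almanac pin with d: 2065-02-02, → 2065-02-02.
I use almanac lunge with n: 28, giving 2067-06-02.


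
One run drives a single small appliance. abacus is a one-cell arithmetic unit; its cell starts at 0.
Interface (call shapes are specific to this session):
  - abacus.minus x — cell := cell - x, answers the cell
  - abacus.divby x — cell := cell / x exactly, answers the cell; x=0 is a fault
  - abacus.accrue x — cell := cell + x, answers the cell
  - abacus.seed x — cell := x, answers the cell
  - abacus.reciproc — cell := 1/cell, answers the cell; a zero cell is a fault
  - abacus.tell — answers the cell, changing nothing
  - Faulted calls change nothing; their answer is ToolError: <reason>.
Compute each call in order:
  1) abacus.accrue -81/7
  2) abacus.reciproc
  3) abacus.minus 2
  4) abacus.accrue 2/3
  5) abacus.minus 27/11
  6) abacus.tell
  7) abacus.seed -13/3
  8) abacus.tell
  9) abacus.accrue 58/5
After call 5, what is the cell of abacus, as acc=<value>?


$ abacus.accrue x=-81/7
= -81/7
$ abacus.reciproc
= -7/81
$ abacus.minus x=2
= -169/81
$ abacus.accrue x=2/3
= -115/81
$ abacus.minus x=27/11
= -3452/891
$ abacus.tell
= -3452/891
$ abacus.seed x=-13/3
= -13/3
$ abacus.tell
= -13/3
$ abacus.accrue x=58/5
= 109/15

Answer: acc=-3452/891


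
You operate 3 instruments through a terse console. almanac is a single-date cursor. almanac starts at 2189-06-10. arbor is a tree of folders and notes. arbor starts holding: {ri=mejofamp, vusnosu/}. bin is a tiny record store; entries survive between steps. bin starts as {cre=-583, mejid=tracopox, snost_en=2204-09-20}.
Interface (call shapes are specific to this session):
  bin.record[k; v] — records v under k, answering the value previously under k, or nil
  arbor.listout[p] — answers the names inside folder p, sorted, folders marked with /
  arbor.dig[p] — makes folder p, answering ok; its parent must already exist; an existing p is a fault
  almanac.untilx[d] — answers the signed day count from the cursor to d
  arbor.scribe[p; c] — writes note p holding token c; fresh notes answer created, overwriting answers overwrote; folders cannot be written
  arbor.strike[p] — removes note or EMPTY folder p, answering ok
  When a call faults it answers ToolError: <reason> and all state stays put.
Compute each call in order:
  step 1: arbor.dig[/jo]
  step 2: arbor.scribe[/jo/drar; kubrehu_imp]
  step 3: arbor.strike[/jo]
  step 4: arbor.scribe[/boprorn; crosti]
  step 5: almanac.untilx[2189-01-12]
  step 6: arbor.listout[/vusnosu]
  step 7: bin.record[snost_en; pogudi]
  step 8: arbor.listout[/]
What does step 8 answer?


Answer: [boprorn, jo/, ri, vusnosu/]

Derivation:
Step: arbor.dig[p='/jo']
Result: ok
Step: arbor.scribe[p='/jo/drar'; c='kubrehu_imp']
Result: created
Step: arbor.strike[p='/jo']
Result: ToolError: not empty
Step: arbor.scribe[p='/boprorn'; c='crosti']
Result: created
Step: almanac.untilx[d='2189-01-12']
Result: -149
Step: arbor.listout[p='/vusnosu']
Result: []
Step: bin.record[k='snost_en'; v='pogudi']
Result: 2204-09-20
Step: arbor.listout[p='/']
Result: [boprorn, jo/, ri, vusnosu/]


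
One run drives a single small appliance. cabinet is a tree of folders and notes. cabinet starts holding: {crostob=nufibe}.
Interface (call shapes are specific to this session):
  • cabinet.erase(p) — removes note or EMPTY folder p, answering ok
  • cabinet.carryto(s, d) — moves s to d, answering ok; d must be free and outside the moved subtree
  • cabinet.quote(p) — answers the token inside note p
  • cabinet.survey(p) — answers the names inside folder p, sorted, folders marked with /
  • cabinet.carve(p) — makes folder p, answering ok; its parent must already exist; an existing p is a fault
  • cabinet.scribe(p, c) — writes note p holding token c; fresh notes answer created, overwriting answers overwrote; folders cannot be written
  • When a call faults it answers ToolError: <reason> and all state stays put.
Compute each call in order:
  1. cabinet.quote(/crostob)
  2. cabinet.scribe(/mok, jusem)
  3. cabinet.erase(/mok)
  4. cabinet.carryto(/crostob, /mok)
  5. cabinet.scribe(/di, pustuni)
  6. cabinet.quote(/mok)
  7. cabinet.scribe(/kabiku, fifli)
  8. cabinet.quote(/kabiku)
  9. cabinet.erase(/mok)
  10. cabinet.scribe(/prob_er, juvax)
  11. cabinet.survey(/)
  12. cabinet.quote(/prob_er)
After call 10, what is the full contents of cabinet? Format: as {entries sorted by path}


Answer: {di=pustuni, kabiku=fifli, prob_er=juvax}

Derivation:
% quote p: /crostob
:: nufibe
% scribe p: /mok c: jusem
:: created
% erase p: /mok
:: ok
% carryto s: /crostob d: /mok
:: ok
% scribe p: /di c: pustuni
:: created
% quote p: /mok
:: nufibe
% scribe p: /kabiku c: fifli
:: created
% quote p: /kabiku
:: fifli
% erase p: /mok
:: ok
% scribe p: /prob_er c: juvax
:: created
% survey p: /
:: [di, kabiku, prob_er]
% quote p: /prob_er
:: juvax


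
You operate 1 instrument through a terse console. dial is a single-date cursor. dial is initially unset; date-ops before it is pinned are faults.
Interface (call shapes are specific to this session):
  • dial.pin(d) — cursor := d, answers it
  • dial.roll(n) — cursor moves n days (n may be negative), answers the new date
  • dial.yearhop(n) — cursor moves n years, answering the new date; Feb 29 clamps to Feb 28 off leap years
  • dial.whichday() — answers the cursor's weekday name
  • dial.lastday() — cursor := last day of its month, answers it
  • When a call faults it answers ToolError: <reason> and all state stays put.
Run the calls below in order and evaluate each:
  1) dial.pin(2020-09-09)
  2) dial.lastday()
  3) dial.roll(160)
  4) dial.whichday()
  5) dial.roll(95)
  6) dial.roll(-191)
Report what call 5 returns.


Answer: 2021-06-12

Derivation:
Act: dial.pin[d: 2020-09-09]
Obs: 2020-09-09
Act: dial.lastday[]
Obs: 2020-09-30
Act: dial.roll[n: 160]
Obs: 2021-03-09
Act: dial.whichday[]
Obs: Tuesday
Act: dial.roll[n: 95]
Obs: 2021-06-12
Act: dial.roll[n: -191]
Obs: 2020-12-03


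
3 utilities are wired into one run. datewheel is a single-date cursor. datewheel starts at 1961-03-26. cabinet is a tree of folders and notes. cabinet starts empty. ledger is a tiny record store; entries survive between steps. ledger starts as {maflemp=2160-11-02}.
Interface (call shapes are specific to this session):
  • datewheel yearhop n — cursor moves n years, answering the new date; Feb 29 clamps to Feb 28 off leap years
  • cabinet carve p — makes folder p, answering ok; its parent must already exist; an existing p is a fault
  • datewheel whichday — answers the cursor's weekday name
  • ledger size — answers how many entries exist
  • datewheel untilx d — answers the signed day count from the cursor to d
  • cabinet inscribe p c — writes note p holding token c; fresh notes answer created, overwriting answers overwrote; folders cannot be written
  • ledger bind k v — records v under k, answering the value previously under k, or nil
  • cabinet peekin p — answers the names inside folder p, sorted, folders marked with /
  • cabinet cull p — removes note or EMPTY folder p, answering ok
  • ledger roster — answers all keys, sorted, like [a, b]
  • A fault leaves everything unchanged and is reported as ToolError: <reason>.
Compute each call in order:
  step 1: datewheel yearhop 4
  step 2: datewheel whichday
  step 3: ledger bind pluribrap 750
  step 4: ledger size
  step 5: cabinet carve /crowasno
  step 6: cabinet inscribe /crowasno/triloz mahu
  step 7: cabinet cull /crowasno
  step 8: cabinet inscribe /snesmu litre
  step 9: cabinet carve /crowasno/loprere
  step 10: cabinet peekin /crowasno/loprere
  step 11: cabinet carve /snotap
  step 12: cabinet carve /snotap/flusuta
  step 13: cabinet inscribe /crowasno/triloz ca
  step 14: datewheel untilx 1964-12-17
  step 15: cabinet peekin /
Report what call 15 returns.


Answer: [crowasno/, snesmu, snotap/]

Derivation:
% datewheel yearhop(4) : 1965-03-26
% datewheel whichday() : Friday
% ledger bind(pluribrap, 750) : nil
% ledger size() : 2
% cabinet carve(/crowasno) : ok
% cabinet inscribe(/crowasno/triloz, mahu) : created
% cabinet cull(/crowasno) : ToolError: not empty
% cabinet inscribe(/snesmu, litre) : created
% cabinet carve(/crowasno/loprere) : ok
% cabinet peekin(/crowasno/loprere) : []
% cabinet carve(/snotap) : ok
% cabinet carve(/snotap/flusuta) : ok
% cabinet inscribe(/crowasno/triloz, ca) : overwrote
% datewheel untilx(1964-12-17) : -99
% cabinet peekin(/) : [crowasno/, snesmu, snotap/]


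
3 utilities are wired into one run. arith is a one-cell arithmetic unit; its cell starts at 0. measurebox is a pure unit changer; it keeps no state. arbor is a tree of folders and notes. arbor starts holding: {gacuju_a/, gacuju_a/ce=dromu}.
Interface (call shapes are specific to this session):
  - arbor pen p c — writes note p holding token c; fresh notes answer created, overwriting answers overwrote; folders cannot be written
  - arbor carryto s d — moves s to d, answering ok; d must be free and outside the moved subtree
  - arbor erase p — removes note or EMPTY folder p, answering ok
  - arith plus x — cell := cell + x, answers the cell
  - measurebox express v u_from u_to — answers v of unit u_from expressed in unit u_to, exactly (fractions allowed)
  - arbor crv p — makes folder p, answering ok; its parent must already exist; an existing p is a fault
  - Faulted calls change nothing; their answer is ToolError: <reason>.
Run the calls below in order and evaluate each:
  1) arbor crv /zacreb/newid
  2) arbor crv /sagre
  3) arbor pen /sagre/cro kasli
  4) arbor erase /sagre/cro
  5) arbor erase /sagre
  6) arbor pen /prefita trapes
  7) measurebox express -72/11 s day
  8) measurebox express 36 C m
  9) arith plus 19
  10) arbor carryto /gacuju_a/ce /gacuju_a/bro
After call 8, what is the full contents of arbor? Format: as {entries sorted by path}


Act: arbor crv[p=/zacreb/newid]
Obs: ToolError: no parent
Act: arbor crv[p=/sagre]
Obs: ok
Act: arbor pen[p=/sagre/cro; c=kasli]
Obs: created
Act: arbor erase[p=/sagre/cro]
Obs: ok
Act: arbor erase[p=/sagre]
Obs: ok
Act: arbor pen[p=/prefita; c=trapes]
Obs: created
Act: measurebox express[v=-72/11; u_from=s; u_to=day]
Obs: -1/13200
Act: measurebox express[v=36; u_from=C; u_to=m]
Obs: ToolError: incompatible units
Act: arith plus[x=19]
Obs: 19
Act: arbor carryto[s=/gacuju_a/ce; d=/gacuju_a/bro]
Obs: ok

Answer: {gacuju_a/, gacuju_a/ce=dromu, prefita=trapes}


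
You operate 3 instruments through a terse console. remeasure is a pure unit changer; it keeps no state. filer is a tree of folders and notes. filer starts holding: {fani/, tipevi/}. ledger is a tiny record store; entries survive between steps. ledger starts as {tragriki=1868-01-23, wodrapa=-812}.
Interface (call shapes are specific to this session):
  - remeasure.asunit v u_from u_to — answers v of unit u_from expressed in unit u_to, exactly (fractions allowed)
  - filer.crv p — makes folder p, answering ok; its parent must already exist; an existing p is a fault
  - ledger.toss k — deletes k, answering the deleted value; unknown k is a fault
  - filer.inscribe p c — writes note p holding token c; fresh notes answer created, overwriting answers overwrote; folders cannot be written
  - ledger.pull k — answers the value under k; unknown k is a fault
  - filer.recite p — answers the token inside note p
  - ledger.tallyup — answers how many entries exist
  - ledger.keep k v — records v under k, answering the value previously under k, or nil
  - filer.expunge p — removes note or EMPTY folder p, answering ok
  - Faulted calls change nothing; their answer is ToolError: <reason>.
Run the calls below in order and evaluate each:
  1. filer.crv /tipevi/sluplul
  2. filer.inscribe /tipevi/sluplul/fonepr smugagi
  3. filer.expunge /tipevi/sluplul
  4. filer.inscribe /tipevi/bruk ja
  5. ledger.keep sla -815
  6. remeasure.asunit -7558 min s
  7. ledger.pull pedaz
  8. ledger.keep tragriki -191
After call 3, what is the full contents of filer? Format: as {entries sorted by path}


Answer: {fani/, tipevi/, tipevi/sluplul/, tipevi/sluplul/fonepr=smugagi}

Derivation:
% filer.crv(p→/tipevi/sluplul) == ok
% filer.inscribe(p→/tipevi/sluplul/fonepr, c→smugagi) == created
% filer.expunge(p→/tipevi/sluplul) == ToolError: not empty
% filer.inscribe(p→/tipevi/bruk, c→ja) == created
% ledger.keep(k→sla, v→-815) == nil
% remeasure.asunit(v→-7558, u_from→min, u_to→s) == -453480
% ledger.pull(k→pedaz) == ToolError: no such key pedaz
% ledger.keep(k→tragriki, v→-191) == 1868-01-23


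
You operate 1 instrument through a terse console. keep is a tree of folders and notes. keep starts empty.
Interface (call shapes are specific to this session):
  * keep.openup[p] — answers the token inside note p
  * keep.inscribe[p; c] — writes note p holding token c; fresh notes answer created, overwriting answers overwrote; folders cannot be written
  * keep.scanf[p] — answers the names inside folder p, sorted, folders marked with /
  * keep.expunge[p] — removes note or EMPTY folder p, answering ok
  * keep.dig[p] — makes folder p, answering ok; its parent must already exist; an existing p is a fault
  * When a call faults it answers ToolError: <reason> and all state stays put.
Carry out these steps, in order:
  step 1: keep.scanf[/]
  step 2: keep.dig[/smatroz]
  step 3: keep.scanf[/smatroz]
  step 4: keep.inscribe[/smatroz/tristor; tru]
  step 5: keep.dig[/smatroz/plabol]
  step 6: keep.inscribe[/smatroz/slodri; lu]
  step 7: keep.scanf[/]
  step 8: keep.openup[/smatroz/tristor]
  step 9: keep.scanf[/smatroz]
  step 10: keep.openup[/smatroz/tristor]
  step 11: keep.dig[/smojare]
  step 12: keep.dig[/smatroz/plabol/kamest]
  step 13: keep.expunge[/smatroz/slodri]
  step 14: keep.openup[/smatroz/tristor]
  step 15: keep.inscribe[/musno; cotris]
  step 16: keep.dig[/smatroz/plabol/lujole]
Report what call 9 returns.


Do: scanf[/]
See: []
Do: dig[/smatroz]
See: ok
Do: scanf[/smatroz]
See: []
Do: inscribe[/smatroz/tristor; tru]
See: created
Do: dig[/smatroz/plabol]
See: ok
Do: inscribe[/smatroz/slodri; lu]
See: created
Do: scanf[/]
See: [smatroz/]
Do: openup[/smatroz/tristor]
See: tru
Do: scanf[/smatroz]
See: [plabol/, slodri, tristor]
Do: openup[/smatroz/tristor]
See: tru
Do: dig[/smojare]
See: ok
Do: dig[/smatroz/plabol/kamest]
See: ok
Do: expunge[/smatroz/slodri]
See: ok
Do: openup[/smatroz/tristor]
See: tru
Do: inscribe[/musno; cotris]
See: created
Do: dig[/smatroz/plabol/lujole]
See: ok

Answer: [plabol/, slodri, tristor]


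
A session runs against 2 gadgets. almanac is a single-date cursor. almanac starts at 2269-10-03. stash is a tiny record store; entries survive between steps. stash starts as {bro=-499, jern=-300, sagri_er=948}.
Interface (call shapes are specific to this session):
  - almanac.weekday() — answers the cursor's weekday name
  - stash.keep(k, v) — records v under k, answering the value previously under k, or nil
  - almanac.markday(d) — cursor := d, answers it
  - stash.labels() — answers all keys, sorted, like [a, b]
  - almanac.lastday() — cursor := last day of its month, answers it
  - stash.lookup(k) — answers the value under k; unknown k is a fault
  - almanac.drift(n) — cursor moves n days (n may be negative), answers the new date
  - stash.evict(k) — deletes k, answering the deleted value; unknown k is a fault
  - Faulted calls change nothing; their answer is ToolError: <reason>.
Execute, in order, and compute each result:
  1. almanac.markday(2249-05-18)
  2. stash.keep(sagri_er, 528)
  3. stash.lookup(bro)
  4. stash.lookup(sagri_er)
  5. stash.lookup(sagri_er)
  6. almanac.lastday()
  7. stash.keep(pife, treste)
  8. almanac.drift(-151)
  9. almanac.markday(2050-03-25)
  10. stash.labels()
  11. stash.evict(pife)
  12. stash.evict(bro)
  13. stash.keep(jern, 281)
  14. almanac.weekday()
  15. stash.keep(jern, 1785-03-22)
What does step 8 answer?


Answer: 2248-12-31

Derivation:
~$ almanac.markday 2249-05-18
  2249-05-18
~$ stash.keep sagri_er 528
  948
~$ stash.lookup bro
  -499
~$ stash.lookup sagri_er
  528
~$ stash.lookup sagri_er
  528
~$ almanac.lastday
  2249-05-31
~$ stash.keep pife treste
  nil
~$ almanac.drift -151
  2248-12-31
~$ almanac.markday 2050-03-25
  2050-03-25
~$ stash.labels
  [bro, jern, pife, sagri_er]
~$ stash.evict pife
  treste
~$ stash.evict bro
  -499
~$ stash.keep jern 281
  -300
~$ almanac.weekday
  Friday
~$ stash.keep jern 1785-03-22
  281


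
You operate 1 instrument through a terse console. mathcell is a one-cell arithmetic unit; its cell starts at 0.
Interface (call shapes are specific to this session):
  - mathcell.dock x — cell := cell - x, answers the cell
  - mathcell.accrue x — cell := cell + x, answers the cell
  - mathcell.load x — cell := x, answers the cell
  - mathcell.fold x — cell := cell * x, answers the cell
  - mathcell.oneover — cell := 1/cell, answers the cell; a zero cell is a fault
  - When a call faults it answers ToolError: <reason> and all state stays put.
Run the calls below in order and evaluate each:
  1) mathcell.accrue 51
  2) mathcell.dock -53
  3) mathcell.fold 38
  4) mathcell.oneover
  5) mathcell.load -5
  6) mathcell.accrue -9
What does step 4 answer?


-> mathcell.accrue(x: 51)
<- 51
-> mathcell.dock(x: -53)
<- 104
-> mathcell.fold(x: 38)
<- 3952
-> mathcell.oneover()
<- 1/3952
-> mathcell.load(x: -5)
<- -5
-> mathcell.accrue(x: -9)
<- -14

Answer: 1/3952


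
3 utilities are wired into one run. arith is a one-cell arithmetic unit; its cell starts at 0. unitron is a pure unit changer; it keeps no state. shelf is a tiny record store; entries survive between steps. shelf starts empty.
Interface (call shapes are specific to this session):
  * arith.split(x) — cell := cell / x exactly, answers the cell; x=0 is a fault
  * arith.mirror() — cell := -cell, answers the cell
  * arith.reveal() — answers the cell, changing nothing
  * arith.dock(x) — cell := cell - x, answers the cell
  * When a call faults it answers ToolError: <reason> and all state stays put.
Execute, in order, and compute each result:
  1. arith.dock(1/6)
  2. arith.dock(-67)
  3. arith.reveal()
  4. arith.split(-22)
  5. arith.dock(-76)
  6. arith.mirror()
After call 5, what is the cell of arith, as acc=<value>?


·→ arith.dock(x: 1/6)
·← -1/6
·→ arith.dock(x: -67)
·← 401/6
·→ arith.reveal()
·← 401/6
·→ arith.split(x: -22)
·← -401/132
·→ arith.dock(x: -76)
·← 9631/132
·→ arith.mirror()
·← -9631/132

Answer: acc=9631/132


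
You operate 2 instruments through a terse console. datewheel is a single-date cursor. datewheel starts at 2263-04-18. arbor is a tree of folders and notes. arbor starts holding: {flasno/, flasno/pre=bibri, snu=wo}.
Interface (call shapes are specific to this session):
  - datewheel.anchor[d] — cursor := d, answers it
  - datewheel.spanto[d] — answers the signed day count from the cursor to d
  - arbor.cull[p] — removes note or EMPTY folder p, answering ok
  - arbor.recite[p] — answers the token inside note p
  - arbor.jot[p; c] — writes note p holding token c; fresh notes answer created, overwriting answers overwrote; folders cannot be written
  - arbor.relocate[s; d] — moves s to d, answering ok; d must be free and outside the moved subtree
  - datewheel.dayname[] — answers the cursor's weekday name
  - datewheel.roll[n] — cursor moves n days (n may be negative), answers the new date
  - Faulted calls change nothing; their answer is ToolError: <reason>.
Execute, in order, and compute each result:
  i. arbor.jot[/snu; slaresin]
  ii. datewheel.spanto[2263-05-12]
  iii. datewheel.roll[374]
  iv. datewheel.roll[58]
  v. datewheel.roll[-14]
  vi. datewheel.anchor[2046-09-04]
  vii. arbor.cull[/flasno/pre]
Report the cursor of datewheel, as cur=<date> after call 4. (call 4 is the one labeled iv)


% 1. jot(/snu, slaresin) => overwrote
% 2. spanto(2263-05-12) => 24
% 3. roll(374) => 2264-04-26
% 4. roll(58) => 2264-06-23
% 5. roll(-14) => 2264-06-09
% 6. anchor(2046-09-04) => 2046-09-04
% 7. cull(/flasno/pre) => ok

Answer: cur=2264-06-23


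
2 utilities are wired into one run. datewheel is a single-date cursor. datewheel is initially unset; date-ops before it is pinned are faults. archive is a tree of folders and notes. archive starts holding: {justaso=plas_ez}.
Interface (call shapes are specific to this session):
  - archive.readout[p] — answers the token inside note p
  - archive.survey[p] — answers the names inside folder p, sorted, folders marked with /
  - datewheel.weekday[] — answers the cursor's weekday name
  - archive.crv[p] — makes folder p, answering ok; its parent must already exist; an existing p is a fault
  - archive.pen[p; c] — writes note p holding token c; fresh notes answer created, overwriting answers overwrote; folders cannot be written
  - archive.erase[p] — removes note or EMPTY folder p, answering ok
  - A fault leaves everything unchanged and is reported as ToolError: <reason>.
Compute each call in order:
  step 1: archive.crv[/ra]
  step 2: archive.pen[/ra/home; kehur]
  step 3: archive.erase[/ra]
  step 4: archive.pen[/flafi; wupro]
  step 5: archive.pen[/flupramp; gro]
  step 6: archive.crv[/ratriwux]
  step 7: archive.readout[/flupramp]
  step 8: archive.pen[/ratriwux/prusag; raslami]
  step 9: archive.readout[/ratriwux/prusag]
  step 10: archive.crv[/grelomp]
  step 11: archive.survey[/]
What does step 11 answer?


==> archive.crv(p: /ra)
<== ok
==> archive.pen(p: /ra/home, c: kehur)
<== created
==> archive.erase(p: /ra)
<== ToolError: not empty
==> archive.pen(p: /flafi, c: wupro)
<== created
==> archive.pen(p: /flupramp, c: gro)
<== created
==> archive.crv(p: /ratriwux)
<== ok
==> archive.readout(p: /flupramp)
<== gro
==> archive.pen(p: /ratriwux/prusag, c: raslami)
<== created
==> archive.readout(p: /ratriwux/prusag)
<== raslami
==> archive.crv(p: /grelomp)
<== ok
==> archive.survey(p: /)
<== [flafi, flupramp, grelomp/, justaso, ra/, ratriwux/]

Answer: [flafi, flupramp, grelomp/, justaso, ra/, ratriwux/]


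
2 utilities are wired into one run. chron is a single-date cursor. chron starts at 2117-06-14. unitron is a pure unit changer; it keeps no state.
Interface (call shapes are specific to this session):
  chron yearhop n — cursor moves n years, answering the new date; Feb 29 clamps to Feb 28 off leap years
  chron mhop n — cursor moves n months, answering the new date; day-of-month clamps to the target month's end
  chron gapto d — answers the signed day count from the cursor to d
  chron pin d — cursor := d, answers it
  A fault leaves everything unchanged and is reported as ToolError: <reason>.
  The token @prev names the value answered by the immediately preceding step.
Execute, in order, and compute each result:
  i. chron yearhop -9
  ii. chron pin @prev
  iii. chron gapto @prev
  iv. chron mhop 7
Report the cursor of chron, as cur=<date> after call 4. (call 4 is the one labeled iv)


→ chron yearhop(-9)
← 2108-06-14
→ chron pin(@prev)
← 2108-06-14
→ chron gapto(@prev)
← 0
→ chron mhop(7)
← 2109-01-14

Answer: cur=2109-01-14


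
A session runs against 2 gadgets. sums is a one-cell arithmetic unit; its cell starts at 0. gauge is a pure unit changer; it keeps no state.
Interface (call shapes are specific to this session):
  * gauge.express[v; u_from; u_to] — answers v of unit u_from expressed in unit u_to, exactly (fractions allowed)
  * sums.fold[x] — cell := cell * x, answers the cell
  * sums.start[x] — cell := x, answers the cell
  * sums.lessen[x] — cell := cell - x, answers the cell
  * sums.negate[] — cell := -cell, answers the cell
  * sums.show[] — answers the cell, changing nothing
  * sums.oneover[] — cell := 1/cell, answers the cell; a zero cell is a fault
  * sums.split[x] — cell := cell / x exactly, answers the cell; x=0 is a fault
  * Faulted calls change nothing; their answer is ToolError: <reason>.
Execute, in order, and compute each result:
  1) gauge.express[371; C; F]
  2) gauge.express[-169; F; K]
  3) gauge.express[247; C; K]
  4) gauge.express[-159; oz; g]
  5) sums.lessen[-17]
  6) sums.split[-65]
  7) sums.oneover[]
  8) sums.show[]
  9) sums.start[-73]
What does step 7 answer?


Answer: -65/17

Derivation:
-> gauge.express(v→371, u_from→C, u_to→F)
<- 3499/5
-> gauge.express(v→-169, u_from→F, u_to→K)
<- 9689/60
-> gauge.express(v→247, u_from→C, u_to→K)
<- 10403/20
-> gauge.express(v→-159, u_from→oz, u_to→g)
<- -7212118683/1600000
-> sums.lessen(x→-17)
<- 17
-> sums.split(x→-65)
<- -17/65
-> sums.oneover()
<- -65/17
-> sums.show()
<- -65/17
-> sums.start(x→-73)
<- -73


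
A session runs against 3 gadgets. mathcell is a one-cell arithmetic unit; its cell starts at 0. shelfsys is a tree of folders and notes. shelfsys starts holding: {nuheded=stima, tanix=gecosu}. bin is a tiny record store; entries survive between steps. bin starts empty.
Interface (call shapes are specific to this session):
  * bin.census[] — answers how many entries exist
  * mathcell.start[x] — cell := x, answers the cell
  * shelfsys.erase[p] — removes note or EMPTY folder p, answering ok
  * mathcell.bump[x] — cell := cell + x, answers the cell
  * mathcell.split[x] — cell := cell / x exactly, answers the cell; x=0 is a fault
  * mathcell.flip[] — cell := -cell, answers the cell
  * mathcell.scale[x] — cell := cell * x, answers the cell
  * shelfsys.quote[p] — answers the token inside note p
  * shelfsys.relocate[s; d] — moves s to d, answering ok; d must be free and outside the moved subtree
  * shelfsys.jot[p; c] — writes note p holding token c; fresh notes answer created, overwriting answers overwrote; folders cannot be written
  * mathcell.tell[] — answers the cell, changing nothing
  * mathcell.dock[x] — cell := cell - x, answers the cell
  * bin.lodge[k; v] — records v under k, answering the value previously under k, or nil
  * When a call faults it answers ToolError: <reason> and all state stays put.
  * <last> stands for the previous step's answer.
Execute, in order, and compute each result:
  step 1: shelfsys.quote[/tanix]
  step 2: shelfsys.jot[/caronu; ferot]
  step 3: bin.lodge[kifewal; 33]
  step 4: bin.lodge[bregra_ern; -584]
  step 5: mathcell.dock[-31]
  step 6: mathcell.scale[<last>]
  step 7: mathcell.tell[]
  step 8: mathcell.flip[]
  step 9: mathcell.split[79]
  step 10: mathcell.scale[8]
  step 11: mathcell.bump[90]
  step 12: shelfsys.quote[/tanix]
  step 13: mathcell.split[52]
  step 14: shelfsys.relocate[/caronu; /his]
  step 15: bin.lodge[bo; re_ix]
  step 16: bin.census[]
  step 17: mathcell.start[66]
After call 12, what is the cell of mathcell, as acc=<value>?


Answer: acc=-578/79

Derivation:
Act: quote[/tanix]
Obs: gecosu
Act: jot[/caronu; ferot]
Obs: created
Act: lodge[kifewal; 33]
Obs: nil
Act: lodge[bregra_ern; -584]
Obs: nil
Act: dock[-31]
Obs: 31
Act: scale[<last>]
Obs: 961
Act: tell[]
Obs: 961
Act: flip[]
Obs: -961
Act: split[79]
Obs: -961/79
Act: scale[8]
Obs: -7688/79
Act: bump[90]
Obs: -578/79
Act: quote[/tanix]
Obs: gecosu
Act: split[52]
Obs: -289/2054
Act: relocate[/caronu; /his]
Obs: ok
Act: lodge[bo; re_ix]
Obs: nil
Act: census[]
Obs: 3
Act: start[66]
Obs: 66


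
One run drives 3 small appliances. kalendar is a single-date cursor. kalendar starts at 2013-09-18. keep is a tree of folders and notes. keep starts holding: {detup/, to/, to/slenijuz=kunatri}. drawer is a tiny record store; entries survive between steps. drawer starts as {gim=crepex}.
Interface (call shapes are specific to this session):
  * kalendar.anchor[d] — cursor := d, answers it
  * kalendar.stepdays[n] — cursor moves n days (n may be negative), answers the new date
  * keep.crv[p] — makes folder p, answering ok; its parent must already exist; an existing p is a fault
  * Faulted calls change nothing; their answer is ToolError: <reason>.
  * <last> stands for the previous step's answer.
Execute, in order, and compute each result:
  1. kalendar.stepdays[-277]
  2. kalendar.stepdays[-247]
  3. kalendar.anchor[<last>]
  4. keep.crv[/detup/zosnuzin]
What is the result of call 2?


==> stepdays(n='-277')
<== 2012-12-15
==> stepdays(n='-247')
<== 2012-04-12
==> anchor(d='<last>')
<== 2012-04-12
==> crv(p='/detup/zosnuzin')
<== ok

Answer: 2012-04-12


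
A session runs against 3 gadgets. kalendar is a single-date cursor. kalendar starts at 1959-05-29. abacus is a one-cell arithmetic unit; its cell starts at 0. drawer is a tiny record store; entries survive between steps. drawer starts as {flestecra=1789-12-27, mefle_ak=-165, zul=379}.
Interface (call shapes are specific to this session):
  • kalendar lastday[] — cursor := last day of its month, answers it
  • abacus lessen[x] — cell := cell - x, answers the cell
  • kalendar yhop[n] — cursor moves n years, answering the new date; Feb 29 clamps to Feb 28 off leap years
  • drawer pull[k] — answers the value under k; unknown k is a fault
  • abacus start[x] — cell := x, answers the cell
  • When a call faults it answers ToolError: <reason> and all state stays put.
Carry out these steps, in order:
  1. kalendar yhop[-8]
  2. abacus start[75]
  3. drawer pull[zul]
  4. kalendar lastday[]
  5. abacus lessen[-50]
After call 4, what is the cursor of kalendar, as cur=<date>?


Answer: cur=1951-05-31

Derivation:
→ kalendar yhop(-8)
← 1951-05-29
→ abacus start(75)
← 75
→ drawer pull(zul)
← 379
→ kalendar lastday()
← 1951-05-31
→ abacus lessen(-50)
← 125


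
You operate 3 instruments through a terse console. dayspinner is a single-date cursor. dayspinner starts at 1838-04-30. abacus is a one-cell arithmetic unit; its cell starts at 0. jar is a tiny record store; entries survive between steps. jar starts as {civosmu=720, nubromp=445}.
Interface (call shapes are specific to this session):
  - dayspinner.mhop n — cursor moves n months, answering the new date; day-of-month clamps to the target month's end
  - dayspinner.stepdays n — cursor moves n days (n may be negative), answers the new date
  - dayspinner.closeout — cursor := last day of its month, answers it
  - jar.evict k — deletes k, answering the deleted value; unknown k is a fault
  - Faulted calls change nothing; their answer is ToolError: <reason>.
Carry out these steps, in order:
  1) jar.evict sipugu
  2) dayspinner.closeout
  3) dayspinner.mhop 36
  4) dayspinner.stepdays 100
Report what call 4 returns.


Answer: 1841-08-08

Derivation:
[in] jar.evict sipugu
  ToolError: no such key sipugu
[in] dayspinner.closeout
  1838-04-30
[in] dayspinner.mhop 36
  1841-04-30
[in] dayspinner.stepdays 100
  1841-08-08


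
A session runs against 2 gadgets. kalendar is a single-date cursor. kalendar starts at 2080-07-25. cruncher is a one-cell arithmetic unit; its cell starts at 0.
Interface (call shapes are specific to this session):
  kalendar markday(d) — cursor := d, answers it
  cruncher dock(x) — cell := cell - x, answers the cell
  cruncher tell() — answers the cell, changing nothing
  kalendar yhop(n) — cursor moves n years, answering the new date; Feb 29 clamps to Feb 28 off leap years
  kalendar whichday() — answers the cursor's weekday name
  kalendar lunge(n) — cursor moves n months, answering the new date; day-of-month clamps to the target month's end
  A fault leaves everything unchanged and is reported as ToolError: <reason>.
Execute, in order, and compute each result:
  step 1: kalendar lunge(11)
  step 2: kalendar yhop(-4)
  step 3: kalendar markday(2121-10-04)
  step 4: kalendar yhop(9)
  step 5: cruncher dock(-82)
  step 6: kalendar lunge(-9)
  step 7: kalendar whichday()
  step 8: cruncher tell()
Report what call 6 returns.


Answer: 2130-01-04

Derivation:
Do: kalendar lunge[n: 11]
See: 2081-06-25
Do: kalendar yhop[n: -4]
See: 2077-06-25
Do: kalendar markday[d: 2121-10-04]
See: 2121-10-04
Do: kalendar yhop[n: 9]
See: 2130-10-04
Do: cruncher dock[x: -82]
See: 82
Do: kalendar lunge[n: -9]
See: 2130-01-04
Do: kalendar whichday[]
See: Wednesday
Do: cruncher tell[]
See: 82


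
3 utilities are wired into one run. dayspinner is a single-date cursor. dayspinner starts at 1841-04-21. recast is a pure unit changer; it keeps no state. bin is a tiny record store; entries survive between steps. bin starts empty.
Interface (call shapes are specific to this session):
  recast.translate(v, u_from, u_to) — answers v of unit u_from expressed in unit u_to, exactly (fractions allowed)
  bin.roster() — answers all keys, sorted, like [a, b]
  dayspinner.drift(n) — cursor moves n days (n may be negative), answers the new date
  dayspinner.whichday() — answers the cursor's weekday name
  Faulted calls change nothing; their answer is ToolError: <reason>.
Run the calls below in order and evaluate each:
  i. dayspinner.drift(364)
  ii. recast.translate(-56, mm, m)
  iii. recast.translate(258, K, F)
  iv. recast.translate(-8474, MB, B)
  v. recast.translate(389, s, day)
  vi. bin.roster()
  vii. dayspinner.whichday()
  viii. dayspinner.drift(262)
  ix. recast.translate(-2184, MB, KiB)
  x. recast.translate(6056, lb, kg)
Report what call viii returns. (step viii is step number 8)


Answer: 1843-01-07

Derivation:
~$ dayspinner.drift 364
:: 1842-04-20
~$ recast.translate -56 mm m
:: -7/125
~$ recast.translate 258 K F
:: 473/100
~$ recast.translate -8474 MB B
:: -8474000000
~$ recast.translate 389 s day
:: 389/86400
~$ bin.roster
:: []
~$ dayspinner.whichday
:: Wednesday
~$ dayspinner.drift 262
:: 1843-01-07
~$ recast.translate -2184 MB KiB
:: -4265625/2
~$ recast.translate 6056 lb kg
:: 34336942409/12500000


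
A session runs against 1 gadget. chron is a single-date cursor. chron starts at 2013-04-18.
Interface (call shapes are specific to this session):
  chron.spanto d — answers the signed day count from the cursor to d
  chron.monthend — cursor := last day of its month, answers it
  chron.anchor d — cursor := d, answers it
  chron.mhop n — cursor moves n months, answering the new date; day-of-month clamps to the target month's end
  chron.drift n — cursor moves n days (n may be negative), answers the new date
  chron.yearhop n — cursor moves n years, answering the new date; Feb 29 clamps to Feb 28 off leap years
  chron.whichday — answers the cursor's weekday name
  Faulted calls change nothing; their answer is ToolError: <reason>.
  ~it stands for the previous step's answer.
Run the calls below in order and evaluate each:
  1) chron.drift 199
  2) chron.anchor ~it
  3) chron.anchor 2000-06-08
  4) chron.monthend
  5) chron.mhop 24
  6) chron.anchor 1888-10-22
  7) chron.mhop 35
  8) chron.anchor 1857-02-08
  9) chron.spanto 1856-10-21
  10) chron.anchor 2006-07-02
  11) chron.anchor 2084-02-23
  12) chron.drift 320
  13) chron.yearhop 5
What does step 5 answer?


~$ drift n: 199
[out] 2013-11-03
~$ anchor d: ~it
[out] 2013-11-03
~$ anchor d: 2000-06-08
[out] 2000-06-08
~$ monthend
[out] 2000-06-30
~$ mhop n: 24
[out] 2002-06-30
~$ anchor d: 1888-10-22
[out] 1888-10-22
~$ mhop n: 35
[out] 1891-09-22
~$ anchor d: 1857-02-08
[out] 1857-02-08
~$ spanto d: 1856-10-21
[out] -110
~$ anchor d: 2006-07-02
[out] 2006-07-02
~$ anchor d: 2084-02-23
[out] 2084-02-23
~$ drift n: 320
[out] 2085-01-08
~$ yearhop n: 5
[out] 2090-01-08

Answer: 2002-06-30


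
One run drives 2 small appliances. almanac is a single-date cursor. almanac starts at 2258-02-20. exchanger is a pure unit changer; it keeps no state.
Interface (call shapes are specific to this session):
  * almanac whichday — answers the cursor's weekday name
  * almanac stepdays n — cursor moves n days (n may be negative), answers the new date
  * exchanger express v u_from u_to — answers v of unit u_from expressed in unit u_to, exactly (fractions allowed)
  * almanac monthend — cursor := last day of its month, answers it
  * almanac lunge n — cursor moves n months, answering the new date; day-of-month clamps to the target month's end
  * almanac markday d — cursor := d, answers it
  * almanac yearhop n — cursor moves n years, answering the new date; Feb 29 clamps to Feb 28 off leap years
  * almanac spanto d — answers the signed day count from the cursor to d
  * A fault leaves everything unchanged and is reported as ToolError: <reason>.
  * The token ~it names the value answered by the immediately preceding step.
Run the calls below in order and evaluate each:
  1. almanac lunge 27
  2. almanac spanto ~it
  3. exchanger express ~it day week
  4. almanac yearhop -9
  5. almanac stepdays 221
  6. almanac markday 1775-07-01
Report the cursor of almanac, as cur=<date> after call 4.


==> almanac lunge(n='27')
<== 2260-05-20
==> almanac spanto(d='~it')
<== 0
==> exchanger express(v='~it', u_from='day', u_to='week')
<== 0
==> almanac yearhop(n='-9')
<== 2251-05-20
==> almanac stepdays(n='221')
<== 2251-12-27
==> almanac markday(d='1775-07-01')
<== 1775-07-01

Answer: cur=2251-05-20


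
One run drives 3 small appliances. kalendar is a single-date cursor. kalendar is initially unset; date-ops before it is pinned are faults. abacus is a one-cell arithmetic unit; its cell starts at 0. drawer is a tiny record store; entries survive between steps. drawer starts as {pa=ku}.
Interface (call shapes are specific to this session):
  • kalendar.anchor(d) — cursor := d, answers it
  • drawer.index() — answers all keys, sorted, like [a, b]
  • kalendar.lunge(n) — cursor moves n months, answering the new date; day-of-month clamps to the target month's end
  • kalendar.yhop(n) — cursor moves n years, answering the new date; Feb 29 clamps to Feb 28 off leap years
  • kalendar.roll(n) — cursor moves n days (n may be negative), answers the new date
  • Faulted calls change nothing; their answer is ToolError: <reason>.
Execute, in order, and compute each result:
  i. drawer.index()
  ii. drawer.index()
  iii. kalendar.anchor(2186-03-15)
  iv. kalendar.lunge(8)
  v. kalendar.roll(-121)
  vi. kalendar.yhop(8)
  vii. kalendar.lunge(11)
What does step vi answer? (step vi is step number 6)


Answer: 2194-07-17

Derivation:
> drawer.index
:: [pa]
> drawer.index
:: [pa]
> kalendar.anchor 2186-03-15
:: 2186-03-15
> kalendar.lunge 8
:: 2186-11-15
> kalendar.roll -121
:: 2186-07-17
> kalendar.yhop 8
:: 2194-07-17
> kalendar.lunge 11
:: 2195-06-17
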